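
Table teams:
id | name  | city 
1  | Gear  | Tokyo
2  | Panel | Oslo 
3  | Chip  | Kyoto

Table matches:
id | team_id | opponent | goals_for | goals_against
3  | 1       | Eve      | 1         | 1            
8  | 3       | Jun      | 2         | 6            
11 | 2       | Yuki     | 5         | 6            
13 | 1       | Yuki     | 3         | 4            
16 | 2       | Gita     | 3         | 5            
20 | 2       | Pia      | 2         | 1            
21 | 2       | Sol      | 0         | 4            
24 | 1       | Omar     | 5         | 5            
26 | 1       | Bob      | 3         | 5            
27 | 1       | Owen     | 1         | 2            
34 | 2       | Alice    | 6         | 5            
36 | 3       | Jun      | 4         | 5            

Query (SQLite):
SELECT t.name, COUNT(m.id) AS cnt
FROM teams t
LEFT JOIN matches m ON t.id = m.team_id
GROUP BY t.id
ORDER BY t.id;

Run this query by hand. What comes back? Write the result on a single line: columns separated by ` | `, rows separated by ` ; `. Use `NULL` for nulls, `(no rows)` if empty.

Gear | 5 ; Panel | 5 ; Chip | 2

LEFT JOIN keeps every teams row; unmatched ones get NULL for matches columns.
Group by teams.id and compute COUNT(m.id). COUNT(col) of an all-NULL group is 0.
  1: ids {3, 13, 24, 26, 27} → COUNT(m.id)=5
  2: ids {11, 16, 20, 21, 34} → COUNT(m.id)=5
  3: ids {8, 36} → COUNT(m.id)=2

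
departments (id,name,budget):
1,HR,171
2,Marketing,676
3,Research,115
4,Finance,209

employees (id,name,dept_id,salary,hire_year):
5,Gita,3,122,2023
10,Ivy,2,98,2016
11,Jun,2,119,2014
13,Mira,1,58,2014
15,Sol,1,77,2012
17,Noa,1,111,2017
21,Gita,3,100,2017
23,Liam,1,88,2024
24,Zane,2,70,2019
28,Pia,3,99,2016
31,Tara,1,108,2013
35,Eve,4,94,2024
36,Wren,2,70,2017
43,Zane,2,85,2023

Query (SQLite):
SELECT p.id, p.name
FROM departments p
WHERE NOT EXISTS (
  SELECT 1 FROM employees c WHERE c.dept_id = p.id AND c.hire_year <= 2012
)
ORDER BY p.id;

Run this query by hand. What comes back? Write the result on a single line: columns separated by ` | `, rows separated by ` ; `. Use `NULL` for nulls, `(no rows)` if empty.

For each departments row, check whether any employees with matching dept_id has hire_year <= 2012.
Keep rows where that is false.

2 | Marketing ; 3 | Research ; 4 | Finance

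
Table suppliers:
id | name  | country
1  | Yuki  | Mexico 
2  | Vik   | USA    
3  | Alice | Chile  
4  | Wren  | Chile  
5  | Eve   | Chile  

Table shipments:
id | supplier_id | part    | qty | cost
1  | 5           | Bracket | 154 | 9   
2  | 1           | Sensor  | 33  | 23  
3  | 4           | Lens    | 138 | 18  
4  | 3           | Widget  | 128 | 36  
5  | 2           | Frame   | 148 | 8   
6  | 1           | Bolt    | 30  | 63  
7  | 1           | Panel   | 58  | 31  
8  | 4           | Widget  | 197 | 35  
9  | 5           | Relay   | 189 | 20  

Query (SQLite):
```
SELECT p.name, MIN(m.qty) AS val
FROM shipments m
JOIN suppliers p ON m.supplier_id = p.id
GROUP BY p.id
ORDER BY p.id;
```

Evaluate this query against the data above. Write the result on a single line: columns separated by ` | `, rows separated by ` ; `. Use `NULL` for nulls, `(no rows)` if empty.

Join each shipments row to its suppliers via supplier_id.
Group joined rows by suppliers.id; compute MIN(m.qty) per group.
  1: ids {2, 6, 7} → MIN(m.qty)=30
  2: ids {5} → MIN(m.qty)=148
  3: ids {4} → MIN(m.qty)=128
  4: ids {3, 8} → MIN(m.qty)=138
  5: ids {1, 9} → MIN(m.qty)=154

Yuki | 30 ; Vik | 148 ; Alice | 128 ; Wren | 138 ; Eve | 154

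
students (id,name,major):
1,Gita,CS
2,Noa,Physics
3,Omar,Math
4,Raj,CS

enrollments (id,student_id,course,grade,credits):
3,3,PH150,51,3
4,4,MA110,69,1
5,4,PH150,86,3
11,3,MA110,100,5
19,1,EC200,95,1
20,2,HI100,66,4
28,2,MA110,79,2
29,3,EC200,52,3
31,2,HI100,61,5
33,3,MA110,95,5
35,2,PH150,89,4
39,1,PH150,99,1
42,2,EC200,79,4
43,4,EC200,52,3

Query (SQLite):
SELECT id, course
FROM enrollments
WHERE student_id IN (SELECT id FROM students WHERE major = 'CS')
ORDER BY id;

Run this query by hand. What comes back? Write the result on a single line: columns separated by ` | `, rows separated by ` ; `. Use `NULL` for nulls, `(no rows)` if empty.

Inner query: students.id where major = 'CS'.
Outer: keep enrollments rows whose student_id is in that set.
Inner query → {1, 4}

4 | MA110 ; 5 | PH150 ; 19 | EC200 ; 39 | PH150 ; 43 | EC200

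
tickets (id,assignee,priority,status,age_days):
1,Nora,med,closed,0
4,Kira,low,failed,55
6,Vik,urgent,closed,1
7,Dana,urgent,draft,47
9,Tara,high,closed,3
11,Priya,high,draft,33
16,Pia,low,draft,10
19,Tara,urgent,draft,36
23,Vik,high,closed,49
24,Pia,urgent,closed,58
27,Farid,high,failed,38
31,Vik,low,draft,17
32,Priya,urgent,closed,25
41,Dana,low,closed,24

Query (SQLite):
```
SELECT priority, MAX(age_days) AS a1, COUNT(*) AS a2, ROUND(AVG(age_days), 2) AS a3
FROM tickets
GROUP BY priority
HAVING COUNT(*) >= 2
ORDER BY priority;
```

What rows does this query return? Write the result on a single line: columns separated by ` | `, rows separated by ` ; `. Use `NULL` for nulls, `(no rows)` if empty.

high | 49 | 4 | 30.75 ; low | 55 | 4 | 26.5 ; urgent | 58 | 5 | 33.4

Group tickets by priority.
Per group compute: MAX(age_days), COUNT(*), ROUND(AVG(age_days), 2).
HAVING: drop groups with fewer than 2 rows.
  high: ids {9, 11, 23, 27} → MAX(age_days)=49, COUNT(*)=4, ROUND(AVG(age_days), 2)=30.75
  low: ids {4, 16, 31, 41} → MAX(age_days)=55, COUNT(*)=4, ROUND(AVG(age_days), 2)=26.5
  med: ids {1} → MAX(age_days)=0, COUNT(*)=1, ROUND(AVG(age_days), 2)=0
  urgent: ids {6, 7, 19, 24, 32} → MAX(age_days)=58, COUNT(*)=5, ROUND(AVG(age_days), 2)=33.4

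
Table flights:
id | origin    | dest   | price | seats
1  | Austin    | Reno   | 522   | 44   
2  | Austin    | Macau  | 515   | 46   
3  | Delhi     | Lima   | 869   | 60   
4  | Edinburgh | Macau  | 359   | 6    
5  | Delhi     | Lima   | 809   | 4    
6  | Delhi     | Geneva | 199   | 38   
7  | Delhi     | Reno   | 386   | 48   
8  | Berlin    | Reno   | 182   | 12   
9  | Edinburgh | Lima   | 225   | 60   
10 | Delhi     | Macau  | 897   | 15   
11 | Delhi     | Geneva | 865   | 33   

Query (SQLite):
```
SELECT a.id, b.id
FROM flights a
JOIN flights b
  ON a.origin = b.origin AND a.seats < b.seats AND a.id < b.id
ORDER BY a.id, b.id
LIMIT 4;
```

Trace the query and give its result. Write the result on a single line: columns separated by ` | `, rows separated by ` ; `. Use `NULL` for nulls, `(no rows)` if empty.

Pairs (a,b) with same origin, a.seats < b.seats, a.id < b.id.
origin groups: Austin:{1,2} Berlin:{8} Delhi:{3,5,6,7,10,11} Edinburgh:{4,9}
Ordered by (a.id, b.id); first 4.

1 | 2 ; 4 | 9 ; 5 | 6 ; 5 | 7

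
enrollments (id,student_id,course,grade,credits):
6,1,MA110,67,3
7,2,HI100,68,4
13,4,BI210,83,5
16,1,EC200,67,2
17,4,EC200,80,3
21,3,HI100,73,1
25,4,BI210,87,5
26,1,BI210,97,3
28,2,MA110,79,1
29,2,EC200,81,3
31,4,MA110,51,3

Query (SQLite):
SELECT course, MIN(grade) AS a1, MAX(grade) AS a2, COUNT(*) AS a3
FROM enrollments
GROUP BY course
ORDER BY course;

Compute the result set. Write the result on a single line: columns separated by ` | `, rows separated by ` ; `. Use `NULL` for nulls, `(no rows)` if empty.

Group enrollments by course.
Per group compute: MIN(grade), MAX(grade), COUNT(*).
  BI210: ids {13, 25, 26} → MIN(grade)=83, MAX(grade)=97, COUNT(*)=3
  EC200: ids {16, 17, 29} → MIN(grade)=67, MAX(grade)=81, COUNT(*)=3
  HI100: ids {7, 21} → MIN(grade)=68, MAX(grade)=73, COUNT(*)=2
  MA110: ids {6, 28, 31} → MIN(grade)=51, MAX(grade)=79, COUNT(*)=3

BI210 | 83 | 97 | 3 ; EC200 | 67 | 81 | 3 ; HI100 | 68 | 73 | 2 ; MA110 | 51 | 79 | 3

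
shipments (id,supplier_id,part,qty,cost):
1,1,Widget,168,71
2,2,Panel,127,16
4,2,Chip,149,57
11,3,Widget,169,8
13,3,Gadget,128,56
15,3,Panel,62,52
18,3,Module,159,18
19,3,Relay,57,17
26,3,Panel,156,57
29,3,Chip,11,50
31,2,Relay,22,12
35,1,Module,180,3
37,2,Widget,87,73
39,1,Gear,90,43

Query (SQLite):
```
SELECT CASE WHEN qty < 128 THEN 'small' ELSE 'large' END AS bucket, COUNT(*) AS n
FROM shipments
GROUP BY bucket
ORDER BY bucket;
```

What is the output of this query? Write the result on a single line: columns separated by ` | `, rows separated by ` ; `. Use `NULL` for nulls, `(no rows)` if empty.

Bucket rows by qty < 128 → 'small' else 'large'; count each bucket.

large | 7 ; small | 7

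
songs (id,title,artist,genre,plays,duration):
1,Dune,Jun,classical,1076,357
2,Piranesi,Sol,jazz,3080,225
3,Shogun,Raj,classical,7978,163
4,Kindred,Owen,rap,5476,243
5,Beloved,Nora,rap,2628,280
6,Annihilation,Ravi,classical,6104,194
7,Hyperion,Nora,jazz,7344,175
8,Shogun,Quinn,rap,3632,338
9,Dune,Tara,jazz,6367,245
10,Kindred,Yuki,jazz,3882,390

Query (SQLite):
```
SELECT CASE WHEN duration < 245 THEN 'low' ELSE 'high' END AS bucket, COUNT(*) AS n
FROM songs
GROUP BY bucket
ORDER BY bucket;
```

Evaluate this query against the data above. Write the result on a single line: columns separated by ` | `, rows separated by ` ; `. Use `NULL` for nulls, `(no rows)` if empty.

high | 5 ; low | 5

Bucket rows by duration < 245 → 'low' else 'high'; count each bucket.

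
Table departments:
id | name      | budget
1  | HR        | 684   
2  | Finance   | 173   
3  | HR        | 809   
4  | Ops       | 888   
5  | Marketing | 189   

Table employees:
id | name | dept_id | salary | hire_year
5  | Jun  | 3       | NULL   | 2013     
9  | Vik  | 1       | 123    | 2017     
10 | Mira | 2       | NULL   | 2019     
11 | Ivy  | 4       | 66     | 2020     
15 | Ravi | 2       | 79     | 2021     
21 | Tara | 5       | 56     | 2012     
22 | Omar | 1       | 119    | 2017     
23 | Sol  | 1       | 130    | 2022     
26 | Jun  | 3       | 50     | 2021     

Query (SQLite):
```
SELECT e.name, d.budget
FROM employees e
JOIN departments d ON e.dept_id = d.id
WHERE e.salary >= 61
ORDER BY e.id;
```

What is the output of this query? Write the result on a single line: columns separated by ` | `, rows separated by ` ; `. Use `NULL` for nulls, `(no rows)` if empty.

Each employees row matches the departments row where dept_id = departments.id.
Then keep rows with e.salary >= 61.

Vik | 684 ; Ivy | 888 ; Ravi | 173 ; Omar | 684 ; Sol | 684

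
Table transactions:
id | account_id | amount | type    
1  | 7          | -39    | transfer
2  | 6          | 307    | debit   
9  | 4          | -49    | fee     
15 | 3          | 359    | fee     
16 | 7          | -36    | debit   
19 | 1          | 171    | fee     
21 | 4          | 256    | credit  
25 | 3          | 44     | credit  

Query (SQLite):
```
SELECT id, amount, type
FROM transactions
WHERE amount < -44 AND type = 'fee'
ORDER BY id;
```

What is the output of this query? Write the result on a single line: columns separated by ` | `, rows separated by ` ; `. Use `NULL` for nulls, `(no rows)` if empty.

amount < -44: ids {9}
type = 'fee': ids {9, 15, 19}
Combine with AND.

9 | -49 | fee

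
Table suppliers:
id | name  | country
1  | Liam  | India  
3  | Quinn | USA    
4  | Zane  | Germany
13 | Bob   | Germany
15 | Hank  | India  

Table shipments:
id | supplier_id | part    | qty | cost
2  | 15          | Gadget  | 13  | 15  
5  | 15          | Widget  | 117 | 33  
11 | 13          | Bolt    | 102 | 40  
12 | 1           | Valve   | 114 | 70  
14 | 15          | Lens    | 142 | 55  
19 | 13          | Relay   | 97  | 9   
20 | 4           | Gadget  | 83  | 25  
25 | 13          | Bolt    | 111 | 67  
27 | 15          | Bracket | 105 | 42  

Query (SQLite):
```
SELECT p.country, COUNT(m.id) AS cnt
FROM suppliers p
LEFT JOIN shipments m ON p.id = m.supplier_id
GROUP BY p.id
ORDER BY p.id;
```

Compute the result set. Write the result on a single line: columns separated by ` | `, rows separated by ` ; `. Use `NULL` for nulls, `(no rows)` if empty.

India | 1 ; USA | 0 ; Germany | 1 ; Germany | 3 ; India | 4

LEFT JOIN keeps every suppliers row; unmatched ones get NULL for shipments columns.
Group by suppliers.id and compute COUNT(m.id). COUNT(col) of an all-NULL group is 0.
  1: ids {12} → COUNT(m.id)=1
  3: ids {—} → COUNT(m.id)=0
  4: ids {20} → COUNT(m.id)=1
  13: ids {11, 19, 25} → COUNT(m.id)=3
  15: ids {2, 5, 14, 27} → COUNT(m.id)=4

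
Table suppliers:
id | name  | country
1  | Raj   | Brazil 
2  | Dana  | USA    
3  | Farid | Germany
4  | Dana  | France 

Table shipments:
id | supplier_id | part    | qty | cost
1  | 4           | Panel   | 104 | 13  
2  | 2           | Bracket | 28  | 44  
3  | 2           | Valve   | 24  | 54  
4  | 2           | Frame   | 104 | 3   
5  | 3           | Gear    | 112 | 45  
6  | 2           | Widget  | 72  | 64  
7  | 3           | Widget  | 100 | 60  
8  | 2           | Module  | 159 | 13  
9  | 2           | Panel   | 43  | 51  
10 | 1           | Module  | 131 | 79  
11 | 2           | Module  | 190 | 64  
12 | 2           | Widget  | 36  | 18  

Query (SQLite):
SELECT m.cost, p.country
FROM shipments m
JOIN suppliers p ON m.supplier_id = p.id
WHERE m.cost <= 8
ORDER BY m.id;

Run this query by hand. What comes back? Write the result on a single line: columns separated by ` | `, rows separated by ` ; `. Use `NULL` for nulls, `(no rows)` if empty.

Each shipments row matches the suppliers row where supplier_id = suppliers.id.
Then keep rows with m.cost <= 8.

3 | USA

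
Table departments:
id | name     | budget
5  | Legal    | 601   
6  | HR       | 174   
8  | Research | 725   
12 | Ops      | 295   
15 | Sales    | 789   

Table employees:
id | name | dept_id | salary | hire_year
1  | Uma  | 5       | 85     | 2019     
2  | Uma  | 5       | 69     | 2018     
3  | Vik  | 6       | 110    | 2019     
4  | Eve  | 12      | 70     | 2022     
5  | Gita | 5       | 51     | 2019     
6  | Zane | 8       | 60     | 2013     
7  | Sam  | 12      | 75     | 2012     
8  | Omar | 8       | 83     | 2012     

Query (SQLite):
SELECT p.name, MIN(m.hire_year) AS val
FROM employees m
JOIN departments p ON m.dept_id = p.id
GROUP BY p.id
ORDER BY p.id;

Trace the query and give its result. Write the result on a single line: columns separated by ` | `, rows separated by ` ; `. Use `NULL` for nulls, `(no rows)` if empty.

Join each employees row to its departments via dept_id.
Group joined rows by departments.id; compute MIN(m.hire_year) per group.
  5: ids {1, 2, 5} → MIN(m.hire_year)=2018
  6: ids {3} → MIN(m.hire_year)=2019
  8: ids {6, 8} → MIN(m.hire_year)=2012
  12: ids {4, 7} → MIN(m.hire_year)=2012

Legal | 2018 ; HR | 2019 ; Research | 2012 ; Ops | 2012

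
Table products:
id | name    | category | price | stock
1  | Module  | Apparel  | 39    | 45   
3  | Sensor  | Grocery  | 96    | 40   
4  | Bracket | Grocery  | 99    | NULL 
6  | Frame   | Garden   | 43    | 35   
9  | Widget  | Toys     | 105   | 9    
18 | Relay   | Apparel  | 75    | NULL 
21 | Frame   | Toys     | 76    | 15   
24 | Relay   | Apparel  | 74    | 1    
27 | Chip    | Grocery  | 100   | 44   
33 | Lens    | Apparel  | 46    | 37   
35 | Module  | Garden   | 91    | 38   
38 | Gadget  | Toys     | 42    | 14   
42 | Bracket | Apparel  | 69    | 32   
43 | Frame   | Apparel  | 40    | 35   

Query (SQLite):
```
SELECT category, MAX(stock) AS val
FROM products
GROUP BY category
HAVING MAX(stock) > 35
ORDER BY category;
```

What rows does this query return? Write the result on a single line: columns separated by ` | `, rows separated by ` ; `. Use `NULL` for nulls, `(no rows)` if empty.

Partition products by category; compute MAX(stock) within each group.
HAVING: keep groups where MAX(stock) > 35.
  Apparel: ids {1, 18, 24, 33, 42, 43} → MAX(stock)=45
  Garden: ids {6, 35} → MAX(stock)=38
  Grocery: ids {3, 4, 27} → MAX(stock)=44
  Toys: ids {9, 21, 38} → MAX(stock)=15

Apparel | 45 ; Garden | 38 ; Grocery | 44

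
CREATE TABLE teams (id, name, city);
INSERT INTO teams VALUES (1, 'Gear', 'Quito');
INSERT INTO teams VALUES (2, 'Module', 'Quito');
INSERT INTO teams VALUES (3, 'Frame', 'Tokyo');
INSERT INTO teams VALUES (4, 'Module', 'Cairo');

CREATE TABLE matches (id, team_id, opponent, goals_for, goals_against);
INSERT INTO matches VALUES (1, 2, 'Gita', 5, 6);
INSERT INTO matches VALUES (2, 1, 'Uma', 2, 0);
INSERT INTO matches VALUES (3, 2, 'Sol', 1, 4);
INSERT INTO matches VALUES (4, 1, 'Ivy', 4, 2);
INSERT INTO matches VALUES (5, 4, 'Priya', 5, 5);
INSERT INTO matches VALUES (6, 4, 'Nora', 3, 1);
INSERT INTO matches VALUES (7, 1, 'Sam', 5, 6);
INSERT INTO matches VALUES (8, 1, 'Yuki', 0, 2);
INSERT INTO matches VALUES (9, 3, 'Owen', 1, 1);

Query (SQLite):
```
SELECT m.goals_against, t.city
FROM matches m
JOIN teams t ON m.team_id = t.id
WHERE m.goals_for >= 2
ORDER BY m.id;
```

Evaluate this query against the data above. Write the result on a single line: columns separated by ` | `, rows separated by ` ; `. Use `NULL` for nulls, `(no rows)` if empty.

6 | Quito ; 0 | Quito ; 2 | Quito ; 5 | Cairo ; 1 | Cairo ; 6 | Quito

Each matches row matches the teams row where team_id = teams.id.
Then keep rows with m.goals_for >= 2.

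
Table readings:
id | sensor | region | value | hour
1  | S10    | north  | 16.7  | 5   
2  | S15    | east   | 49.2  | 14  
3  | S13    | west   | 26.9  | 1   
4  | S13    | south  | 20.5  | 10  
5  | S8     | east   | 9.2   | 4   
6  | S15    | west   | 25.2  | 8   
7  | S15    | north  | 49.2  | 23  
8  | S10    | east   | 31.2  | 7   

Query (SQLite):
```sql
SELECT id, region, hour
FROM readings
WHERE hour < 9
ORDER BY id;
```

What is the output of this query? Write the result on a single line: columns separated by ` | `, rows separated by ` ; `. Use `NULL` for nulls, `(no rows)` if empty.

1 | north | 5 ; 3 | west | 1 ; 5 | east | 4 ; 6 | west | 8 ; 8 | east | 7

hour < 9: ids {1, 3, 5, 6, 8}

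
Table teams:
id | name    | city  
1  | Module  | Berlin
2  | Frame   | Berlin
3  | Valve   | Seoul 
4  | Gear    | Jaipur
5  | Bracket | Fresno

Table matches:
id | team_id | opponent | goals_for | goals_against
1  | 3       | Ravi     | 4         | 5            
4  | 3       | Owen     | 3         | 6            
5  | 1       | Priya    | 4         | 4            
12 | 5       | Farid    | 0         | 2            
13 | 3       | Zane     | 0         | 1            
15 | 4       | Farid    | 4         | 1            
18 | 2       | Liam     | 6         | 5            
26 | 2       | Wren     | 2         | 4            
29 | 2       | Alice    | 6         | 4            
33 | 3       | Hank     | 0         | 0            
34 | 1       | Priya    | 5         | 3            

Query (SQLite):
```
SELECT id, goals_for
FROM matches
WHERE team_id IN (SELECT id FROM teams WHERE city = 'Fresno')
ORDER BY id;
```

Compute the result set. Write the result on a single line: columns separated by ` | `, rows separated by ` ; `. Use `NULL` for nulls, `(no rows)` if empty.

Inner query: teams.id where city = 'Fresno'.
Outer: keep matches rows whose team_id is in that set.
Inner query → {5}

12 | 0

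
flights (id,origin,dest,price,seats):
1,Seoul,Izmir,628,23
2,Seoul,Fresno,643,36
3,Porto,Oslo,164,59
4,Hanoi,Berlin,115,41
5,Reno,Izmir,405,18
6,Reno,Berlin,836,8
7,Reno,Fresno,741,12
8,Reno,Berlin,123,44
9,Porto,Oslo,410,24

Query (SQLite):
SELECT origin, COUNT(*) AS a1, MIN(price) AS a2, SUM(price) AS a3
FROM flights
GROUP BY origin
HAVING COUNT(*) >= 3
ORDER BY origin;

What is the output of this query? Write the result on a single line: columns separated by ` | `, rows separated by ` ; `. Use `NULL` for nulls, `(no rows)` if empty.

Group flights by origin.
Per group compute: COUNT(*), MIN(price), SUM(price).
HAVING: drop groups with fewer than 3 rows.
  Hanoi: ids {4} → COUNT(*)=1, MIN(price)=115, SUM(price)=115
  Porto: ids {3, 9} → COUNT(*)=2, MIN(price)=164, SUM(price)=574
  Reno: ids {5, 6, 7, 8} → COUNT(*)=4, MIN(price)=123, SUM(price)=2105
  Seoul: ids {1, 2} → COUNT(*)=2, MIN(price)=628, SUM(price)=1271

Reno | 4 | 123 | 2105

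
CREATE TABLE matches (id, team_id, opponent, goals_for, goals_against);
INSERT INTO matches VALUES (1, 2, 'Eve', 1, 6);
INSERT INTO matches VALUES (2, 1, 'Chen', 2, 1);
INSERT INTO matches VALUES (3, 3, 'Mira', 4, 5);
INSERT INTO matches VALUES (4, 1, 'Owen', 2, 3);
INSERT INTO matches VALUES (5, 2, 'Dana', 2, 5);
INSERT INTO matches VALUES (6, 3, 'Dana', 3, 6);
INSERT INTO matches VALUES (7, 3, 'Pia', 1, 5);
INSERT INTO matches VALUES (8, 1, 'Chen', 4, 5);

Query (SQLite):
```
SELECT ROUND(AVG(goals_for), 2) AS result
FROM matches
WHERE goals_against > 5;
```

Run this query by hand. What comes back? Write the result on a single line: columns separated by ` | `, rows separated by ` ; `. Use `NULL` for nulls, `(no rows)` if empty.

2

Rows where goals_against > 5 → goals_for values: [1, 3].
AVG = 4 / 2 (rounded to 2 dp).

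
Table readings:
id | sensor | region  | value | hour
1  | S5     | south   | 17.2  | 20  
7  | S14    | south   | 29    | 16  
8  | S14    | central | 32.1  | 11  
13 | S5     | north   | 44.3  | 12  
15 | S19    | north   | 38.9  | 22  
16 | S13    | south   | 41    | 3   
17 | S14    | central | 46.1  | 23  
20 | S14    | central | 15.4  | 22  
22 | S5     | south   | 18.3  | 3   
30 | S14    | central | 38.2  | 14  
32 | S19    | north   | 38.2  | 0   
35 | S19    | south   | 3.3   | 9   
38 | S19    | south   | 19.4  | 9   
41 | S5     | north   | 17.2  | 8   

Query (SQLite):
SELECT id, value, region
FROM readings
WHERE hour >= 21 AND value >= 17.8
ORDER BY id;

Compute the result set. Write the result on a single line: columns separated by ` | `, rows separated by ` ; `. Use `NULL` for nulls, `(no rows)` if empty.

15 | 38.9 | north ; 17 | 46.1 | central

hour >= 21: ids {15, 17, 20}
value >= 17.8: ids {7, 8, 13, 15, 16, 17, 22, 30, 32, 38}
Combine with AND.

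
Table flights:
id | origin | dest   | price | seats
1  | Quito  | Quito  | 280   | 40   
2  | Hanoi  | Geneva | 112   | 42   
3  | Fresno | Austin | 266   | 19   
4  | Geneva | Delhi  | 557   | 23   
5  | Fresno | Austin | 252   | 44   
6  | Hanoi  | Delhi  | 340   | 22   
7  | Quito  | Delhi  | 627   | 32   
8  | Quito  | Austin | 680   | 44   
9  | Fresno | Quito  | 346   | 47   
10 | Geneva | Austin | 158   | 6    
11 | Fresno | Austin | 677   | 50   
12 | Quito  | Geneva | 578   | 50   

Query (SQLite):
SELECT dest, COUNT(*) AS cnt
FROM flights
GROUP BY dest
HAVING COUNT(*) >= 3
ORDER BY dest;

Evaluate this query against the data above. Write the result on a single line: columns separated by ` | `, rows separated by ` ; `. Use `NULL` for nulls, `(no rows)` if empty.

Partition flights by dest; compute COUNT(*) within each group.
HAVING: keep groups with count ≥ 3.
  Austin: ids {3, 5, 8, 10, 11} → COUNT(*)=5
  Delhi: ids {4, 6, 7} → COUNT(*)=3
  Geneva: ids {2, 12} → COUNT(*)=2
  Quito: ids {1, 9} → COUNT(*)=2

Austin | 5 ; Delhi | 3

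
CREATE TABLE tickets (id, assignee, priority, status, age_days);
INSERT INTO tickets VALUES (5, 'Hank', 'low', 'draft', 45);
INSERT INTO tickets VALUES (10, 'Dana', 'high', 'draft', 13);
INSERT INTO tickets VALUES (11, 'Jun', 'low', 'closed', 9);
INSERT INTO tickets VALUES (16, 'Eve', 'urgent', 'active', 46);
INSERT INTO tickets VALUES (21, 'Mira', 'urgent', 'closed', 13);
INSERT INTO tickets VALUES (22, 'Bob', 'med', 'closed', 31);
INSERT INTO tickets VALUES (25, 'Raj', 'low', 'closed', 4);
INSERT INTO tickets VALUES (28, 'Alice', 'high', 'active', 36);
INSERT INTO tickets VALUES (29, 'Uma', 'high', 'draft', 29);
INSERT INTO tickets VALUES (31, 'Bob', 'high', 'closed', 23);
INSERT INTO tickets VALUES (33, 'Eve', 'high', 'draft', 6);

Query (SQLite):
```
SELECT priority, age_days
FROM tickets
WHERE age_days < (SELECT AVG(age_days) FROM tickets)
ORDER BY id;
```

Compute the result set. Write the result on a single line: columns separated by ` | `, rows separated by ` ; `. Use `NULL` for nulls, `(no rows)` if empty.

high | 13 ; low | 9 ; urgent | 13 ; low | 4 ; high | 23 ; high | 6

Scalar subquery: AVG(age_days) over all tickets rows = 23.181818 (≈; comparison uses full precision).
Keep rows where age_days < that value.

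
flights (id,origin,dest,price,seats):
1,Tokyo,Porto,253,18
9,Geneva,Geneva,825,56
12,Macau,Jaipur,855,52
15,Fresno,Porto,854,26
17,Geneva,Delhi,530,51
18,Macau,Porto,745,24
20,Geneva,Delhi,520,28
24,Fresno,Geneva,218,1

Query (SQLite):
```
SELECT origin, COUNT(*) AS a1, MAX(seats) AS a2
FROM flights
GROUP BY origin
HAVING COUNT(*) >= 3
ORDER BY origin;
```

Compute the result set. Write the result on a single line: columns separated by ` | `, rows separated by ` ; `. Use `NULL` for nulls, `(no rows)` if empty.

Geneva | 3 | 56

Group flights by origin.
Per group compute: COUNT(*), MAX(seats).
HAVING: drop groups with fewer than 3 rows.
  Fresno: ids {15, 24} → COUNT(*)=2, MAX(seats)=26
  Geneva: ids {9, 17, 20} → COUNT(*)=3, MAX(seats)=56
  Macau: ids {12, 18} → COUNT(*)=2, MAX(seats)=52
  Tokyo: ids {1} → COUNT(*)=1, MAX(seats)=18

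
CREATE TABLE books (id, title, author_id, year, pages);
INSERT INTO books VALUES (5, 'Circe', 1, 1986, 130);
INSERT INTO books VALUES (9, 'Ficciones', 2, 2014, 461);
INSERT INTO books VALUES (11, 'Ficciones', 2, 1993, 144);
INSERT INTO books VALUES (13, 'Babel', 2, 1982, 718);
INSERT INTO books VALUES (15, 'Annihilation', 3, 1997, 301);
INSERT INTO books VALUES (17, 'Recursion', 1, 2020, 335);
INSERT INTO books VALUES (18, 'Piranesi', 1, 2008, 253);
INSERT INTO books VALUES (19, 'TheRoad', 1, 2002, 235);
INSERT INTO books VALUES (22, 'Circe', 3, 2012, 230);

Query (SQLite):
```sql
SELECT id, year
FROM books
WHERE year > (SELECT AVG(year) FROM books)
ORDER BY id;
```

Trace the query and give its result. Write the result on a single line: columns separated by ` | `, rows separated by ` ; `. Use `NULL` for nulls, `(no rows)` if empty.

9 | 2014 ; 17 | 2020 ; 18 | 2008 ; 19 | 2002 ; 22 | 2012

Scalar subquery: AVG(year) over all books rows = 2001.555556 (≈; comparison uses full precision).
Keep rows where year > that value.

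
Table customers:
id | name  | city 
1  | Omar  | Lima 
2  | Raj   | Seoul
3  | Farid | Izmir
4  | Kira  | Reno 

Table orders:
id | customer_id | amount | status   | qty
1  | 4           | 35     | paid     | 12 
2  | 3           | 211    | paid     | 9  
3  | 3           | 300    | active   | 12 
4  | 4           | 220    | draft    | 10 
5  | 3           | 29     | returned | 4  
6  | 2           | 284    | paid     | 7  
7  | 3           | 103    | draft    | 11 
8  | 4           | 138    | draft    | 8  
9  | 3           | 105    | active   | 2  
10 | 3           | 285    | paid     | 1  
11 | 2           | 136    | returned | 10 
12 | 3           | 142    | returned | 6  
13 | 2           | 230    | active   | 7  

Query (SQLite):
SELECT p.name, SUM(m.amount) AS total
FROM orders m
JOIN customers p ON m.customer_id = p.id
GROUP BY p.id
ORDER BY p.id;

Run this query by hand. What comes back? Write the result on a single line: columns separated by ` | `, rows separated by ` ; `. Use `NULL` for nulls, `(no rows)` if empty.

Raj | 650 ; Farid | 1175 ; Kira | 393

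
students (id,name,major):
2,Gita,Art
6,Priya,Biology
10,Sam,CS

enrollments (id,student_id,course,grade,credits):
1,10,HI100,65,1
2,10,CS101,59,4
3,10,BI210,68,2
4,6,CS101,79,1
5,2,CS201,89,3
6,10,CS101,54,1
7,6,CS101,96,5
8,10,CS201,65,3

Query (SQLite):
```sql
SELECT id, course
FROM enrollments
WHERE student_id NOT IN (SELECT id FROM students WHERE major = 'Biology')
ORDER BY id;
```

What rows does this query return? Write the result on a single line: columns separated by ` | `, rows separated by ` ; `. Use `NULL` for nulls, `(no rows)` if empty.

1 | HI100 ; 2 | CS101 ; 3 | BI210 ; 5 | CS201 ; 6 | CS101 ; 8 | CS201

Inner query: students.id where major = 'Biology'.
Outer: keep enrollments rows whose student_id is not in that set.
Inner query → {6}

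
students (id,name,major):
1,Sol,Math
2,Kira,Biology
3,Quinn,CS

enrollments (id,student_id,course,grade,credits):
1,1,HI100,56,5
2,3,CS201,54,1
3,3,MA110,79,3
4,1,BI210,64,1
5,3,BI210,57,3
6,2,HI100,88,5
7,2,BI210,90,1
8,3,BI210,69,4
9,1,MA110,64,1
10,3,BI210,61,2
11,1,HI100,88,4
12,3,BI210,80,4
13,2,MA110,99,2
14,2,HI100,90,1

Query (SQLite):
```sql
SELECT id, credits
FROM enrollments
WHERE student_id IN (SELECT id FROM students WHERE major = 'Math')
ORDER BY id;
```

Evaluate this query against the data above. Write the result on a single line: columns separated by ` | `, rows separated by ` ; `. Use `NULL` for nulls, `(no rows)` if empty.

1 | 5 ; 4 | 1 ; 9 | 1 ; 11 | 4

Inner query: students.id where major = 'Math'.
Outer: keep enrollments rows whose student_id is in that set.
Inner query → {1}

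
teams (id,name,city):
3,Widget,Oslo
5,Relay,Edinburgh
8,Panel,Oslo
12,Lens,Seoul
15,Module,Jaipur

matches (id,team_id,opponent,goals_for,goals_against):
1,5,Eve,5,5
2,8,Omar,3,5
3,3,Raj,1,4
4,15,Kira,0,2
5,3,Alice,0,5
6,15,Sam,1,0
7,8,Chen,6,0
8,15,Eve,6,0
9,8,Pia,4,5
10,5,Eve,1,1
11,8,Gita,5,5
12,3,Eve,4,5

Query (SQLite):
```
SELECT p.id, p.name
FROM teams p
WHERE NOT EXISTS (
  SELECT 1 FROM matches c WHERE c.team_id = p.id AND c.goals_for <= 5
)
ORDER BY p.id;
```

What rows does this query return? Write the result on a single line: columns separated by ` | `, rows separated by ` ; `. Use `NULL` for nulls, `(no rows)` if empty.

12 | Lens

For each teams row, check whether any matches with matching team_id has goals_for <= 5.
Keep rows where that is false.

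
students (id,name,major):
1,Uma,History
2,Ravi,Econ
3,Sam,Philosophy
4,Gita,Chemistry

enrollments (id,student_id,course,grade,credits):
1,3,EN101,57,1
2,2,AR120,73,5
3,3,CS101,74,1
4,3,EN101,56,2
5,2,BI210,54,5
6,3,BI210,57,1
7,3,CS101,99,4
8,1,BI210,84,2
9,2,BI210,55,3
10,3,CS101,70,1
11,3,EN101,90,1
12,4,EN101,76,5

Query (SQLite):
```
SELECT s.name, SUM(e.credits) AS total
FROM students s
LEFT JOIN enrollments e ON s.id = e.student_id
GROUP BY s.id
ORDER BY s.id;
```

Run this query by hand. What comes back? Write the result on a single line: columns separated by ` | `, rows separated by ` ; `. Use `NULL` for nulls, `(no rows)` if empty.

LEFT JOIN keeps every students row; unmatched ones get NULL for enrollments columns.
Group by students.id and compute SUM(e.credits). SUM over an all-NULL group is NULL.
  1: ids {8} → SUM(e.credits)=2
  2: ids {2, 5, 9} → SUM(e.credits)=13
  3: ids {1, 3, 4, 6, 7, 10, 11} → SUM(e.credits)=11
  4: ids {12} → SUM(e.credits)=5

Uma | 2 ; Ravi | 13 ; Sam | 11 ; Gita | 5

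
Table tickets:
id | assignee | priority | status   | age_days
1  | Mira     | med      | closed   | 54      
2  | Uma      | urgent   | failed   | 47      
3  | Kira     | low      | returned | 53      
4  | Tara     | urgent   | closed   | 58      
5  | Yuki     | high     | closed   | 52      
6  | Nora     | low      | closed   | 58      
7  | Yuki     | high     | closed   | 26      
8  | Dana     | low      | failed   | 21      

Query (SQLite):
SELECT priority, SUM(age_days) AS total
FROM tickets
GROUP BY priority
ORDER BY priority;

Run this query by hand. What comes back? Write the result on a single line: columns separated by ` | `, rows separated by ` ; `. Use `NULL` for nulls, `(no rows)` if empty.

high | 78 ; low | 132 ; med | 54 ; urgent | 105

Partition tickets by priority; compute SUM(age_days) within each group.
  high: ids {5, 7} → SUM(age_days)=78
  low: ids {3, 6, 8} → SUM(age_days)=132
  med: ids {1} → SUM(age_days)=54
  urgent: ids {2, 4} → SUM(age_days)=105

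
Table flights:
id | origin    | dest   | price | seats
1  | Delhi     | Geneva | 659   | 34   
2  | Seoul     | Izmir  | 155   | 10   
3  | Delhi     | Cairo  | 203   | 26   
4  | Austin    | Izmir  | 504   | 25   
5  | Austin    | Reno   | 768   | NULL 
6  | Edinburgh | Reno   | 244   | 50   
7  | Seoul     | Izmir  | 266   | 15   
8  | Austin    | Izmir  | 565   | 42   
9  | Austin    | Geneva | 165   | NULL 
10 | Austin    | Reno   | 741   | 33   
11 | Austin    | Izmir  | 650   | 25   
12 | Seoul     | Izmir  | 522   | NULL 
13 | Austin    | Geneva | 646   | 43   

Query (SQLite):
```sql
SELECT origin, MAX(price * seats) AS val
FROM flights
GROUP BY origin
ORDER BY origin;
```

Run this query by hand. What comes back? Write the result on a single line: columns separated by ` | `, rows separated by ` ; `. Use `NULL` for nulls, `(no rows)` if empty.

Austin | 27778 ; Delhi | 22406 ; Edinburgh | 12200 ; Seoul | 3990

For each row compute price * seats.
Group by origin; take MAX of the expression per group.
  Austin: ids {4, 5, 8, 9, 10, 11, 13} → MAX(price * seats)=27778
  Delhi: ids {1, 3} → MAX(price * seats)=22406
  Edinburgh: ids {6} → MAX(price * seats)=12200
  Seoul: ids {2, 7, 12} → MAX(price * seats)=3990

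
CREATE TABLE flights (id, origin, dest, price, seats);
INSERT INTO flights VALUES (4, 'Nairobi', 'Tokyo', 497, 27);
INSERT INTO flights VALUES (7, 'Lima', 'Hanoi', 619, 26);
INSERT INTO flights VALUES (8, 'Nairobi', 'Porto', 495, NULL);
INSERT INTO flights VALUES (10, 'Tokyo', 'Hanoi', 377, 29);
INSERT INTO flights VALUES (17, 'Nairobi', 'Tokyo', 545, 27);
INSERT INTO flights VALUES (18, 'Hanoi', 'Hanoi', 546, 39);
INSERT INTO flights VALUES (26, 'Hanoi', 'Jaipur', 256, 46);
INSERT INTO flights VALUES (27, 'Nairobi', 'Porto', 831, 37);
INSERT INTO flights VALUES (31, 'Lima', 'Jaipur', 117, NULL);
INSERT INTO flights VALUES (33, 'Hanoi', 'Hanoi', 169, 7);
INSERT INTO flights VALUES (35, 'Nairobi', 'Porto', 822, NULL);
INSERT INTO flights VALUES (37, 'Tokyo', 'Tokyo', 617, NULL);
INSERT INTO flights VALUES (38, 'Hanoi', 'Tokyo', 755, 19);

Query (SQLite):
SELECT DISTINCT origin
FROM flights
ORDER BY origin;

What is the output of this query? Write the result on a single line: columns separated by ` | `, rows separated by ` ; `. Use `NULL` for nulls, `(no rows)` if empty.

Collect distinct origin values from flights.

Hanoi ; Lima ; Nairobi ; Tokyo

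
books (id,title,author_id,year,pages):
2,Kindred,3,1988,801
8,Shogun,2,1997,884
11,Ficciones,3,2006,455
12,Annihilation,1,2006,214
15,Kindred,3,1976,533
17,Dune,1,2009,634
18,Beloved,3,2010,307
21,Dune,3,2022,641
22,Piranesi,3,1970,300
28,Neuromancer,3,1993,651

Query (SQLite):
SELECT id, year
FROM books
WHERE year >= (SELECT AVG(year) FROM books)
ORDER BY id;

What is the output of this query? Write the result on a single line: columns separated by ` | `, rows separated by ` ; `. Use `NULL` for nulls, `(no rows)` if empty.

11 | 2006 ; 12 | 2006 ; 17 | 2009 ; 18 | 2010 ; 21 | 2022

Scalar subquery: AVG(year) over all books rows = 1997.7.
Keep rows where year >= that value.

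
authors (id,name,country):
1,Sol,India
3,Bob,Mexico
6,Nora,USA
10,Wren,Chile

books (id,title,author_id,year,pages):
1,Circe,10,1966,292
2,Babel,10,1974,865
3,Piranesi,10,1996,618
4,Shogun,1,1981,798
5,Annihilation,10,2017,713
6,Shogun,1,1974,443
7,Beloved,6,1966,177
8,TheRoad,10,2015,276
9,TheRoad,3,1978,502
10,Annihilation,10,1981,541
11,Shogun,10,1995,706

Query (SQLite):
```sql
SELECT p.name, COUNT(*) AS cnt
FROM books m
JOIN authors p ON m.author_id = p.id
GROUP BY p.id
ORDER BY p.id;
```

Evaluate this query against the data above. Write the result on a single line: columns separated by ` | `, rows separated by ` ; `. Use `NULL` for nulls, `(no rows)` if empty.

Sol | 2 ; Bob | 1 ; Nora | 1 ; Wren | 7

Join each books row to its authors via author_id.
Group joined rows by authors.id; compute COUNT(*) per group.
  1: ids {4, 6} → COUNT(*)=2
  3: ids {9} → COUNT(*)=1
  6: ids {7} → COUNT(*)=1
  10: ids {1, 2, 3, 5, 8, 10, 11} → COUNT(*)=7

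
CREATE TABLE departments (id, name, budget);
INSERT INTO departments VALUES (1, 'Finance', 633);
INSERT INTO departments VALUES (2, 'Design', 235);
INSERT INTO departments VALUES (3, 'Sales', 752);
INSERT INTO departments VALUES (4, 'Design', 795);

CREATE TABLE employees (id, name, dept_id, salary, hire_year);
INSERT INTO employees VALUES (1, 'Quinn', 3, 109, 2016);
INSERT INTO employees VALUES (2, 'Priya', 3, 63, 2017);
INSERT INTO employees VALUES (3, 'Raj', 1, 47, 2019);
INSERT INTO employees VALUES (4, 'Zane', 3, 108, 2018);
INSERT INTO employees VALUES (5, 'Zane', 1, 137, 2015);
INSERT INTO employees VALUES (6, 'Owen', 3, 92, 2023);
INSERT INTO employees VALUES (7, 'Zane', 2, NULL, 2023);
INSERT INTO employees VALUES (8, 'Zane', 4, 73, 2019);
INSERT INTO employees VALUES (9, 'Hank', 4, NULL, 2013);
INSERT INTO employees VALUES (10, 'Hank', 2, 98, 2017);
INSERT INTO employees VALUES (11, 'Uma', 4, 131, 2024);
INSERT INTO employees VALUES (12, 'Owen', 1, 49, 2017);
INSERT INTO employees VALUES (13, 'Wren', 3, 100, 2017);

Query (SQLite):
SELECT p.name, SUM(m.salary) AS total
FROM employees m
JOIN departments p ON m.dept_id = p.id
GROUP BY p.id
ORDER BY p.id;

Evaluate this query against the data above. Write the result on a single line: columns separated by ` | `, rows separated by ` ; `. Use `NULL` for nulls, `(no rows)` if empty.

Finance | 233 ; Design | 98 ; Sales | 472 ; Design | 204

Join each employees row to its departments via dept_id.
Group joined rows by departments.id; compute SUM(m.salary) per group.
  1: ids {3, 5, 12} → SUM(m.salary)=233
  2: ids {7, 10} → SUM(m.salary)=98
  3: ids {1, 2, 4, 6, 13} → SUM(m.salary)=472
  4: ids {8, 9, 11} → SUM(m.salary)=204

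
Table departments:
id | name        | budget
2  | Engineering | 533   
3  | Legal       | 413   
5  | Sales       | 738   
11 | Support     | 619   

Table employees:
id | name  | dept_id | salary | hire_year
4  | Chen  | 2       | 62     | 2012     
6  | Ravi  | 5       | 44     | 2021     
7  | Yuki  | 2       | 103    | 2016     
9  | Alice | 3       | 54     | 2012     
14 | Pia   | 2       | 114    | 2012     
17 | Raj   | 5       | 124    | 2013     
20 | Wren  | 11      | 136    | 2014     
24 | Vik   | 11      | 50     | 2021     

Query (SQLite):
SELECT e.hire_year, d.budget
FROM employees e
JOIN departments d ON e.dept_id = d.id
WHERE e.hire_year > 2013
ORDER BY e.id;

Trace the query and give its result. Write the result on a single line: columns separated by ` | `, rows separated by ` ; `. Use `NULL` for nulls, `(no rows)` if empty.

2021 | 738 ; 2016 | 533 ; 2014 | 619 ; 2021 | 619

Each employees row matches the departments row where dept_id = departments.id.
Then keep rows with e.hire_year > 2013.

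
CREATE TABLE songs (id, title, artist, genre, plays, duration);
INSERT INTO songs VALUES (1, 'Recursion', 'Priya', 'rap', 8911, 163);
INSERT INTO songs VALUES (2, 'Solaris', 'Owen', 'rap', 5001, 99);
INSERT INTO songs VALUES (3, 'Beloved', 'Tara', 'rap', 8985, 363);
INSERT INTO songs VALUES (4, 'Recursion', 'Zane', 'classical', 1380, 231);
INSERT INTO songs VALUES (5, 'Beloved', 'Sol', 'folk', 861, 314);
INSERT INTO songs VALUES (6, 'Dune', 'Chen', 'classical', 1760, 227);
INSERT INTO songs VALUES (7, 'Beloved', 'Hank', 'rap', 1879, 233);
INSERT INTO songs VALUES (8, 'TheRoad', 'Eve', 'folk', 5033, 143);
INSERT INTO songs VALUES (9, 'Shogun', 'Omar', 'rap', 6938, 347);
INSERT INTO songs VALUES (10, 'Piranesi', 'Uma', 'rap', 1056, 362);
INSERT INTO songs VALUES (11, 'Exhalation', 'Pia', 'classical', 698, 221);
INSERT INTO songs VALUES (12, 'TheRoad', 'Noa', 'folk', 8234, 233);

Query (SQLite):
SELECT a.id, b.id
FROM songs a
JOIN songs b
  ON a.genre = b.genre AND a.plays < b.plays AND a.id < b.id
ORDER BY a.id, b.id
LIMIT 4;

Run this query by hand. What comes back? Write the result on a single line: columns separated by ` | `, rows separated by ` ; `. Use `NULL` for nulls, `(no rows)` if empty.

1 | 3 ; 2 | 3 ; 2 | 9 ; 4 | 6

Pairs (a,b) with same genre, a.plays < b.plays, a.id < b.id.
genre groups: classical:{4,6,11} folk:{5,8,12} rap:{1,2,3,7,9,10}
Ordered by (a.id, b.id); first 4.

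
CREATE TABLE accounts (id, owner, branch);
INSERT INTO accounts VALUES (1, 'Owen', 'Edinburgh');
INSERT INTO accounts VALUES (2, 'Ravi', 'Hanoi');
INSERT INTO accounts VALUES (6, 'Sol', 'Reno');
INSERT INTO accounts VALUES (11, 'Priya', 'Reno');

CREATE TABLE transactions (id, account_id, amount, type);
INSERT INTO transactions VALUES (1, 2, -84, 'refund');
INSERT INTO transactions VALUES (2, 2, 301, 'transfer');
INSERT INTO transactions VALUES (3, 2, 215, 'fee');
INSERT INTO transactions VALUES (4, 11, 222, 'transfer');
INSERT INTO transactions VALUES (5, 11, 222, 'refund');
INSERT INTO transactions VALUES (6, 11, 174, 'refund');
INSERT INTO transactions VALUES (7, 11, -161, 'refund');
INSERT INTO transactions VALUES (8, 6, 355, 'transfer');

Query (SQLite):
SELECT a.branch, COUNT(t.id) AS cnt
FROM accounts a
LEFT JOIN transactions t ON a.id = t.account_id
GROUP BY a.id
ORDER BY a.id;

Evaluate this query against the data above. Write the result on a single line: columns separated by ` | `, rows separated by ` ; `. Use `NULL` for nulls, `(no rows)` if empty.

Edinburgh | 0 ; Hanoi | 3 ; Reno | 1 ; Reno | 4

LEFT JOIN keeps every accounts row; unmatched ones get NULL for transactions columns.
Group by accounts.id and compute COUNT(t.id). COUNT(col) of an all-NULL group is 0.
  1: ids {—} → COUNT(t.id)=0
  2: ids {1, 2, 3} → COUNT(t.id)=3
  6: ids {8} → COUNT(t.id)=1
  11: ids {4, 5, 6, 7} → COUNT(t.id)=4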